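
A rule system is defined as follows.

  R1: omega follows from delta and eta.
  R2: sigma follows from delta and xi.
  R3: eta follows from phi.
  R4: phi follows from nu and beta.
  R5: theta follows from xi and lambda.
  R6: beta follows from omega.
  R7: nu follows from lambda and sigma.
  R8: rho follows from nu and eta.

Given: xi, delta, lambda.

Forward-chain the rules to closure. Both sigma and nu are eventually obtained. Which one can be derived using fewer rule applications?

sigma

sigma: delta and xi hold, so sigma follows (R2). [1 rule application]
nu: From delta and xi, R2 gives sigma. From lambda and sigma, R7 gives nu. [2 rule applications]
sigma needs fewer.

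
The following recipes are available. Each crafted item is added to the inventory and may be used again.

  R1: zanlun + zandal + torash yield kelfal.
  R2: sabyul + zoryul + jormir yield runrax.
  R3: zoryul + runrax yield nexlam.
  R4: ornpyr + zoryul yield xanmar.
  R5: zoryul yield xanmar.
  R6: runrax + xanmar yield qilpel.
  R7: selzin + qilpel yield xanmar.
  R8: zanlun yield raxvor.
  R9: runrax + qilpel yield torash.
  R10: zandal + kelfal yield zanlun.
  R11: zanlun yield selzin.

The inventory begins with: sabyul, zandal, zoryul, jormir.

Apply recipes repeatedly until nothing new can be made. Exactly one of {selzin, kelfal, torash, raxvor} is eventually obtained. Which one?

Using R5, zoryul makes xanmar.
Using R2, sabyul, zoryul, and jormir make runrax.
runrax + xanmar → qilpel (R6).
Using R9, runrax and qilpel make torash.
kelfal would need zanlun, zandal, and torash (R1), but zanlun is never obtained. selzin would need zanlun (R11), but zanlun is never obtained. raxvor would need zanlun (R8), but zanlun is never obtained.

torash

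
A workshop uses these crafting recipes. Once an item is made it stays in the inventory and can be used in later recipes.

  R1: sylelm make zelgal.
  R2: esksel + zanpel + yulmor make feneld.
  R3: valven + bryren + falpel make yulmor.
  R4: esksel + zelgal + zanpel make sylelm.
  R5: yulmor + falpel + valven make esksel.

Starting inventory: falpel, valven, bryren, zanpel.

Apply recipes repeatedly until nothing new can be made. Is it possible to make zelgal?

No

zelgal would need sylelm (R1), but sylelm is never obtained.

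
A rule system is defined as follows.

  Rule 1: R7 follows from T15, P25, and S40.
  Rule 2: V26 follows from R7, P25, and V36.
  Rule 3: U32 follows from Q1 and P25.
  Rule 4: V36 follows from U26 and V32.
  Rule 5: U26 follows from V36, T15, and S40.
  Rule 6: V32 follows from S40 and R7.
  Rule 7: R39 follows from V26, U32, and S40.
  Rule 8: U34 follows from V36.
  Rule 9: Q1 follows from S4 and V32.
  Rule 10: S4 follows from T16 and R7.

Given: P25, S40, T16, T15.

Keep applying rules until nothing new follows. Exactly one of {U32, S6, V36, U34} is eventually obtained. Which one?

From T15, P25, and S40, Rule 1 gives R7.
From T16 and R7, Rule 10 gives S4.
S40 and R7 hold, so V32 follows (Rule 6).
From S4 and V32, Rule 9 gives Q1.
Q1 and P25 hold, so U32 follows (Rule 3).
U34 would need V36 (Rule 8), but V36 is never established. No rule produces S6, and it is not given. V36 would need U26 and V32 (Rule 4), but U26 is never established.

U32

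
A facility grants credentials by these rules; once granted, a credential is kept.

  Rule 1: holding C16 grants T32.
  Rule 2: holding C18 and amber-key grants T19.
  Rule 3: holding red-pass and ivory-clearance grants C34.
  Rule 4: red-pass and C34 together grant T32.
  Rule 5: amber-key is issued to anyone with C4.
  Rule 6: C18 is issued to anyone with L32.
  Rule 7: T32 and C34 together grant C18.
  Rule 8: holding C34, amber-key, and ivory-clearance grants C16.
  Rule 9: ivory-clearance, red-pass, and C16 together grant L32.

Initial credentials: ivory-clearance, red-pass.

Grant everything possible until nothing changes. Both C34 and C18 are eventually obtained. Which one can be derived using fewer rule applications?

C34

C34: Holding red-pass and ivory-clearance grants C34 (Rule 3). [1 rule application]
C18: Holding red-pass and ivory-clearance grants C34 (Rule 3). Holding red-pass and C34 grants T32 (Rule 4). Holding T32 and C34 grants C18 (Rule 7). [3 rule applications]
C34 needs fewer.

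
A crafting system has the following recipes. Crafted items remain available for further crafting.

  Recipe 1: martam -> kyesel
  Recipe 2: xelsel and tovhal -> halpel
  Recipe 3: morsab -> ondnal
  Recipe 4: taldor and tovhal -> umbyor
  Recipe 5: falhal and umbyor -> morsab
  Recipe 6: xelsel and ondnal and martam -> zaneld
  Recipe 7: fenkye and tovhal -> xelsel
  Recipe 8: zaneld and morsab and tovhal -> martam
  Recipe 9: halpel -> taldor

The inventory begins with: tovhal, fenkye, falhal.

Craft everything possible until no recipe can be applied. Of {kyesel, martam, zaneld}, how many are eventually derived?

0

kyesel would need martam (Recipe 1), but martam is never obtained.
martam would need zaneld, morsab, and tovhal (Recipe 8), but zaneld is never obtained.
zaneld would need xelsel, ondnal, and martam (Recipe 6), but martam is never obtained.
None of the 3 are reached.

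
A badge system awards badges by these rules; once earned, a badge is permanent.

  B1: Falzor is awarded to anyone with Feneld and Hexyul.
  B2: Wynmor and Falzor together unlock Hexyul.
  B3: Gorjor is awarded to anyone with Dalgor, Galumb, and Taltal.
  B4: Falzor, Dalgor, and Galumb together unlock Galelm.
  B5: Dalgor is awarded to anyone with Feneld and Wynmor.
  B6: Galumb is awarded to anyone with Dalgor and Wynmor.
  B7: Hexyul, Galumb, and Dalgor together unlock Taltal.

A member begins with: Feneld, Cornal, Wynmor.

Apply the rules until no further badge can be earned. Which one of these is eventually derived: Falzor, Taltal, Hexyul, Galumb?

With Feneld and Wynmor, Dalgor is earned (B5).
With Dalgor and Wynmor, Galumb is earned (B6).
Falzor would need Feneld and Hexyul (B1), but Hexyul is never earned. Taltal would need Hexyul, Galumb, and Dalgor (B7), but Hexyul is never earned. Hexyul would need Wynmor and Falzor (B2), but Falzor is never earned.

Galumb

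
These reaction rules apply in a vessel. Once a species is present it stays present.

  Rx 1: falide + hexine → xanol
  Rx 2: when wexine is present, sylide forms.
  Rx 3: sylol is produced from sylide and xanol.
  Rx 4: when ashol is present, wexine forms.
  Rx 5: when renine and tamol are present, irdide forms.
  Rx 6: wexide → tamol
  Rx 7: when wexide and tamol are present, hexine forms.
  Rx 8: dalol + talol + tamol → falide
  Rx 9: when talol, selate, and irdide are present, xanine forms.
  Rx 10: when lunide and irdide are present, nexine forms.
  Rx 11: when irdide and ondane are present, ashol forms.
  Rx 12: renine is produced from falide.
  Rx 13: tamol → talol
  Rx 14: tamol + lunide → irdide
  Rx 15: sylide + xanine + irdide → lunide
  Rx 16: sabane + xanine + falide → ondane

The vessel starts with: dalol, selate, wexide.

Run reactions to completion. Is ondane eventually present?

No

ondane would need sabane, xanine, and falide (Rx 16), but sabane never forms.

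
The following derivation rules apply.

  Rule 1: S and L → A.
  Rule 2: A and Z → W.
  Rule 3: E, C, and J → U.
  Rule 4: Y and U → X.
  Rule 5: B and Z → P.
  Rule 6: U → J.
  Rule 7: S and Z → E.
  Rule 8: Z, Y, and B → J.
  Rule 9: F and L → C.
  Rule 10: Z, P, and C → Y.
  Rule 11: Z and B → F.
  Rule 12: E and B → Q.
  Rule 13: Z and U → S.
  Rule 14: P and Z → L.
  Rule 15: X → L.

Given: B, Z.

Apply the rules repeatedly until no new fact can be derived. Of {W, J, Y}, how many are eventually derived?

2

Z and B hold, so F follows (Rule 11).
From B and Z, Rule 5 gives P.
P and Z hold, so L follows (Rule 14).
F and L hold, so C follows (Rule 9).
From Z, P, and C, Rule 10 gives Y.
Z, Y, and B hold, so J follows (Rule 8).
W would need A and Z (Rule 2), but A is never established.
J: reached.
Y: reached.
Reached: J and Y — 2 of the 3.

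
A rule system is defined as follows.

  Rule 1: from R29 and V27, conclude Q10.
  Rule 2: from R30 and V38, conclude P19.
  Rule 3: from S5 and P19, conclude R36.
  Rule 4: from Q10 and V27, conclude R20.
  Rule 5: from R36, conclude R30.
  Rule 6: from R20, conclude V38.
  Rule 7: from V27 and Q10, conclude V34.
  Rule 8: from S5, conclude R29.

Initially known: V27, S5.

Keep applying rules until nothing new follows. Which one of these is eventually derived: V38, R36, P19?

From S5, Rule 8 gives R29.
From R29 and V27, Rule 1 gives Q10.
From Q10 and V27, Rule 4 gives R20.
From R20, Rule 6 gives V38.
P19 would need R30 and V38 (Rule 2), but R30 is never established. R36 would need S5 and P19 (Rule 3), but P19 is never established.

V38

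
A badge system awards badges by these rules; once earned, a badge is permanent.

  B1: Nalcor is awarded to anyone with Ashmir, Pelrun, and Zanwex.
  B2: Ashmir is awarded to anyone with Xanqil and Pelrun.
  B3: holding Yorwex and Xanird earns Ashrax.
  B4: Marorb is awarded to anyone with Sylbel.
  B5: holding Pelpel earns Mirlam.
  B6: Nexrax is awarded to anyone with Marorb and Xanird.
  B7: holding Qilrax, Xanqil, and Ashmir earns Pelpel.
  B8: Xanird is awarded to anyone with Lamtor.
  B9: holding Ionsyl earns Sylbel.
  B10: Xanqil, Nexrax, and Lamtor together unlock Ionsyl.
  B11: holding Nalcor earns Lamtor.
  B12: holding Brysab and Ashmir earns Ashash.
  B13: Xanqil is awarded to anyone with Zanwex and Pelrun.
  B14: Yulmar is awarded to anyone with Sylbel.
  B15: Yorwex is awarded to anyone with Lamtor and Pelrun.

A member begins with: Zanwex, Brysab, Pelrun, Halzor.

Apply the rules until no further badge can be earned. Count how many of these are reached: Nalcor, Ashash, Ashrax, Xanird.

4

With Zanwex and Pelrun, Xanqil is earned (B13).
With Xanqil and Pelrun, Ashmir is earned (B2).
With Ashmir, Pelrun, and Zanwex, Nalcor is earned (B1).
With Brysab and Ashmir, Ashash is earned (B12).
With Nalcor, Lamtor is earned (B11).
With Lamtor and Pelrun, Yorwex is earned (B15).
With Lamtor, Xanird is earned (B8).
With Yorwex and Xanird, Ashrax is earned (B3).
Nalcor: reached.
Ashash: reached.
Ashrax: reached.
Xanird: reached.
All 4 are reached.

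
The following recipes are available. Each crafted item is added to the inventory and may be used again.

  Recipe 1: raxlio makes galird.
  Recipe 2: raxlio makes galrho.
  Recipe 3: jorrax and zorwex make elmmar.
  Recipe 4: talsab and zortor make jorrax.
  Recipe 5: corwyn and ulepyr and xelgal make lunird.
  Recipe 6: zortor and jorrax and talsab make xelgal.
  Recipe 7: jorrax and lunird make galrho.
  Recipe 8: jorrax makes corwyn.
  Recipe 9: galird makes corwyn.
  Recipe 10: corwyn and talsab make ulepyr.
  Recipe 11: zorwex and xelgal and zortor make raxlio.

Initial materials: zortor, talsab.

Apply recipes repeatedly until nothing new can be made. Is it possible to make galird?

galird would need raxlio (Recipe 1), but raxlio is never obtained.

No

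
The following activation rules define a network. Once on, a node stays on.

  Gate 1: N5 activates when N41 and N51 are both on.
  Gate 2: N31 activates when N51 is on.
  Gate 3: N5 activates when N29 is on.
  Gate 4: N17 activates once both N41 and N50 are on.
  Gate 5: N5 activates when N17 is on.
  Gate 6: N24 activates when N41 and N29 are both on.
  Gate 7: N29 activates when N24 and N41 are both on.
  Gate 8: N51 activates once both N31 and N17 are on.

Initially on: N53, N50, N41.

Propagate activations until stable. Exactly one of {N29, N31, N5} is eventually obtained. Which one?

Gate 4: N41 and N50 on → N17 on.
N17 is on, so N5 activates (Gate 5).
N31 would need N51 (Gate 2), but N51 never turns on. N29 would need N24 and N41 (Gate 7), but N24 never turns on.

N5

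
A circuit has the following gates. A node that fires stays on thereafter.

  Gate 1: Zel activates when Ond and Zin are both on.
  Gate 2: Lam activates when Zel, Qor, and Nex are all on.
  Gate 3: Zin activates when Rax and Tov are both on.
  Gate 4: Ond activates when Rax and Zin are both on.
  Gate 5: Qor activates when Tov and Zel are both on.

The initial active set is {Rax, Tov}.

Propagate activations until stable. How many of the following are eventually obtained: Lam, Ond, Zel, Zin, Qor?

Gate 3: Rax and Tov on → Zin on.
Rax and Zin are on, so Ond activates (Gate 4).
Ond and Zin are on, so Zel activates (Gate 1).
Tov and Zel are on, so Qor activates (Gate 5).
Lam would need Zel, Qor, and Nex (Gate 2), but Nex never turns on.
Ond: reached.
Zel: reached.
Zin: reached.
Qor: reached.
Reached: Ond, Zel, Zin, and Qor — 4 of the 5.

4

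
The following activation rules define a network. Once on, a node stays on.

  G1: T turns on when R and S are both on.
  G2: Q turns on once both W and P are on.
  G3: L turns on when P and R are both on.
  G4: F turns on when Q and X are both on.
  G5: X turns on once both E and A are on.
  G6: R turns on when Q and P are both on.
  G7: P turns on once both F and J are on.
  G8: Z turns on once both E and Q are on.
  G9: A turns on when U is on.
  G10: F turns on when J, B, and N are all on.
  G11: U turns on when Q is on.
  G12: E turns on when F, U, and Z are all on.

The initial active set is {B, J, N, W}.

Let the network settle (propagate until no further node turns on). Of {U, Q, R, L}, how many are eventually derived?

G10: J, B, and N on → F on.
F and J are on, so P turns on (G7).
W and P are on, so Q turns on (G2).
Q and P are on, so R turns on (G6).
G11: Q on → U on.
P and R are on, so L turns on (G3).
U: reached.
Q: reached.
R: reached.
L: reached.
All 4 are reached.

4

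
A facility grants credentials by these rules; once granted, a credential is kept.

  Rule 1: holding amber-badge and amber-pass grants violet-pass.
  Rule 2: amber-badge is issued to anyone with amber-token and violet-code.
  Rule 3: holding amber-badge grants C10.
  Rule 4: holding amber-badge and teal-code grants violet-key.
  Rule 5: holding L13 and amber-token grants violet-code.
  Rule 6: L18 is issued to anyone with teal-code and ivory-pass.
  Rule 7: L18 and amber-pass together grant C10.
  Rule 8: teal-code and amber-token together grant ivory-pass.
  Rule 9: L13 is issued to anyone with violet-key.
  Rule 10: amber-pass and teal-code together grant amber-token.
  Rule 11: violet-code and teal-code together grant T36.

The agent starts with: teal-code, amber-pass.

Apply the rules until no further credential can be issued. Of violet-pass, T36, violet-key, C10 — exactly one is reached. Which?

C10

Holding amber-pass and teal-code grants amber-token (Rule 10).
Holding teal-code and amber-token grants ivory-pass (Rule 8).
Holding teal-code and ivory-pass grants L18 (Rule 6).
Holding L18 and amber-pass grants C10 (Rule 7).
T36 would need violet-code and teal-code (Rule 11), but violet-code is never granted. violet-pass would need amber-badge and amber-pass (Rule 1), but amber-badge is never granted. violet-key would need amber-badge and teal-code (Rule 4), but amber-badge is never granted.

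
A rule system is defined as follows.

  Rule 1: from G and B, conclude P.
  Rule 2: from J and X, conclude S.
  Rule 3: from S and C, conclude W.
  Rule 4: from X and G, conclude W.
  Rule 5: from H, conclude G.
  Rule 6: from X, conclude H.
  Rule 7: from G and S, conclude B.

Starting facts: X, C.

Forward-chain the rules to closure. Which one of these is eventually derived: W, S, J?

W

X holds, so H follows (Rule 6).
H holds, so G follows (Rule 5).
From X and G, Rule 4 gives W.
S would need J and X (Rule 2), but J is never established. No rule produces J, and it is not given.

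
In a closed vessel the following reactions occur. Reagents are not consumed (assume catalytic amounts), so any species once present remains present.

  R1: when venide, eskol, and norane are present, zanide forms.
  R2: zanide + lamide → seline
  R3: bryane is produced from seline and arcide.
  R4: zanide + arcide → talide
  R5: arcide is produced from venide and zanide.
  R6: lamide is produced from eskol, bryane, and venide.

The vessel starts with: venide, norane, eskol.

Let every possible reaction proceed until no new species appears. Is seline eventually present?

No

seline would need zanide and lamide (R2), but lamide never forms.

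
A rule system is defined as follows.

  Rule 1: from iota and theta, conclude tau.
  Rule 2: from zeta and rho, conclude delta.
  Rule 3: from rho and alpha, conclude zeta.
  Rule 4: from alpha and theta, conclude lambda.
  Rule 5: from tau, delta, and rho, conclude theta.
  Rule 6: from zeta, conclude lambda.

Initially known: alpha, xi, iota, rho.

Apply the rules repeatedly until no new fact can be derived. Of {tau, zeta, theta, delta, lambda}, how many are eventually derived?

rho and alpha hold, so zeta follows (Rule 3).
zeta and rho hold, so delta follows (Rule 2).
From zeta, Rule 6 gives lambda.
tau would need iota and theta (Rule 1), but theta is never established.
zeta: reached.
theta would need tau, delta, and rho (Rule 5), but tau is never established.
delta: reached.
lambda: reached.
Reached: zeta, delta, and lambda — 3 of the 5.

3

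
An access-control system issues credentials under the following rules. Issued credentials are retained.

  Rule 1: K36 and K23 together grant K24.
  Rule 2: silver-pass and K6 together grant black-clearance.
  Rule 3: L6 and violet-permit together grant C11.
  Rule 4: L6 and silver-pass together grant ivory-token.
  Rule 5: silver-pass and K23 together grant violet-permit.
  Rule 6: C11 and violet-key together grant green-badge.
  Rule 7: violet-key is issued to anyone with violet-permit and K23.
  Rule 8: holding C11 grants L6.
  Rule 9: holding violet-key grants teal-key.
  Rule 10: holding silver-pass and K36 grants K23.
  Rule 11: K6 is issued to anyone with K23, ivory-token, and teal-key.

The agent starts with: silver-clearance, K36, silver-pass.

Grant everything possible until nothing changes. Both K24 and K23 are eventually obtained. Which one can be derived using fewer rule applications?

K23

K23: Holding silver-pass and K36 grants K23 (Rule 10). [1 rule application]
K24: Holding silver-pass and K36 grants K23 (Rule 10). Holding K36 and K23 grants K24 (Rule 1). [2 rule applications]
K23 needs fewer.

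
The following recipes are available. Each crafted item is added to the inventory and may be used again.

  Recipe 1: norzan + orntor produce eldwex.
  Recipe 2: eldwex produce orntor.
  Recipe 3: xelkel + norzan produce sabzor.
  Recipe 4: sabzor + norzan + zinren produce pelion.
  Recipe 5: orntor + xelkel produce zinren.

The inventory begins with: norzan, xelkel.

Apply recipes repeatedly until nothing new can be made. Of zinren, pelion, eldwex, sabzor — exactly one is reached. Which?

xelkel + norzan → sabzor (Recipe 3).
eldwex would need norzan and orntor (Recipe 1), but orntor is never obtained. zinren would need orntor and xelkel (Recipe 5), but orntor is never obtained. pelion would need sabzor, norzan, and zinren (Recipe 4), but zinren is never obtained.

sabzor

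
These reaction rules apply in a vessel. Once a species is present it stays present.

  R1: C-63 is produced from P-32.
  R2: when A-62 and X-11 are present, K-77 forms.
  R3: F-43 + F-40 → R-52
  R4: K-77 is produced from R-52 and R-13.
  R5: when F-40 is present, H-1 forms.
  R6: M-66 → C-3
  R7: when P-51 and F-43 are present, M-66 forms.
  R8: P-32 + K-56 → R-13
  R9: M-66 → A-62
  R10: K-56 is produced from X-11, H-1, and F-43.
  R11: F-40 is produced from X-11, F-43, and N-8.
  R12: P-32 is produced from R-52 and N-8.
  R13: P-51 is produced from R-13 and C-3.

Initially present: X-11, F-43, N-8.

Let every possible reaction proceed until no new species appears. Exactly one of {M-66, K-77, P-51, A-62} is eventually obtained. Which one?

K-77

X-11, F-43, and N-8 present → F-40 forms (R11).
F-40 present → H-1 forms (R5).
F-43 and F-40 present → R-52 forms (R3).
R-52 and N-8 present → P-32 forms (R12).
X-11, H-1, and F-43 present → K-56 forms (R10).
P-32 and K-56 present → R-13 forms (R8).
R-52 and R-13 present → K-77 forms (R4).
P-51 would need R-13 and C-3 (R13), but C-3 never forms. M-66 would need P-51 and F-43 (R7), but P-51 never forms. A-62 would need M-66 (R9), but M-66 never forms.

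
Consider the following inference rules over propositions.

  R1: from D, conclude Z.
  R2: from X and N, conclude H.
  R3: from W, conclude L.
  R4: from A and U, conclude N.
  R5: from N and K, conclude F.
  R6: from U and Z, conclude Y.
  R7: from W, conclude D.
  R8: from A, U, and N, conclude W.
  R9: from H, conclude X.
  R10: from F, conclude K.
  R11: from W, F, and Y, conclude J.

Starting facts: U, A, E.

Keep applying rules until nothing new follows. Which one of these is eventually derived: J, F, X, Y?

From A and U, R4 gives N.
A, U, and N hold, so W follows (R8).
W holds, so D follows (R7).
From D, R1 gives Z.
U and Z hold, so Y follows (R6).
J would need W, F, and Y (R11), but F is never established. X would need H (R9), but H is never established. F would need N and K (R5), but K is never established.

Y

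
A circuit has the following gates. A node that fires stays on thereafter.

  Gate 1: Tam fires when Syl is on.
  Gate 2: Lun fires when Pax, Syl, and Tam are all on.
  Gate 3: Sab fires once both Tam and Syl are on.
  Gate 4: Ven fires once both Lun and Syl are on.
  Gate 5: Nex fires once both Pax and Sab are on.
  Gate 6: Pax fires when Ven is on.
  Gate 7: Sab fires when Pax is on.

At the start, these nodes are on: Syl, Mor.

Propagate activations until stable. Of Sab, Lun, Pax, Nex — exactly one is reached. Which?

Gate 1: Syl on → Tam on.
Gate 3: Tam and Syl on → Sab on.
Nex would need Pax and Sab (Gate 5), but Pax never turns on. Lun would need Pax, Syl, and Tam (Gate 2), but Pax never turns on. Pax would need Ven (Gate 6), but Ven never turns on.

Sab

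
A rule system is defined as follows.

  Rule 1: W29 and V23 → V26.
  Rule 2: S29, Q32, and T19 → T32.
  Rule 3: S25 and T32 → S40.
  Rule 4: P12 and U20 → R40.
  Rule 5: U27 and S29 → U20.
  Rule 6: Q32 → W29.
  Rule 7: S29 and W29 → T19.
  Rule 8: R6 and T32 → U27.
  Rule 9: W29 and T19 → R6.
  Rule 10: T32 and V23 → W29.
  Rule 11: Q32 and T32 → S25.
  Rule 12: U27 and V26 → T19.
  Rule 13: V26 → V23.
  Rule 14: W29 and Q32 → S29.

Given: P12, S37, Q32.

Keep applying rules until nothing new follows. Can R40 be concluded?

Yes

From Q32, Rule 6 gives W29.
W29 and Q32 hold, so S29 follows (Rule 14).
From S29 and W29, Rule 7 gives T19.
From S29, Q32, and T19, Rule 2 gives T32.
From W29 and T19, Rule 9 gives R6.
From R6 and T32, Rule 8 gives U27.
U27 and S29 hold, so U20 follows (Rule 5).
From P12 and U20, Rule 4 gives R40.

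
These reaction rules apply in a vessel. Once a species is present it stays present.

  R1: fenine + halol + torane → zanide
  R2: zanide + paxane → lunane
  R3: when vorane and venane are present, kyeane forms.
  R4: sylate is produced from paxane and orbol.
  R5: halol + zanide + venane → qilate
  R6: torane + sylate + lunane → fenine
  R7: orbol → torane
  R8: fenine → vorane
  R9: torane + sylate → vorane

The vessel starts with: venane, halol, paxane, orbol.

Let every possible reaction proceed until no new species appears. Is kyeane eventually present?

Yes

orbol present → torane forms (R7).
paxane and orbol present → sylate forms (R4).
torane and sylate present → vorane forms (R9).
vorane and venane present → kyeane forms (R3).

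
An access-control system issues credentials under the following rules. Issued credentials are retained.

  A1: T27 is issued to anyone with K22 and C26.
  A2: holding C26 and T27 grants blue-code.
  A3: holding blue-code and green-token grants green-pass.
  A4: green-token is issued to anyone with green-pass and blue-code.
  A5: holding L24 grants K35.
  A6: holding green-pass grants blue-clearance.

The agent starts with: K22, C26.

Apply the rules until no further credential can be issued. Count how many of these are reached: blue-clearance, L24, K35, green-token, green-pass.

blue-clearance would need green-pass (A6), but green-pass is never granted.
No rule produces L24, and it is not given.
K35 would need L24 (A5), but L24 is never granted.
green-token would need green-pass and blue-code (A4), but green-pass is never granted.
green-pass would need blue-code and green-token (A3), but green-token is never granted.
None of the 5 are reached.

0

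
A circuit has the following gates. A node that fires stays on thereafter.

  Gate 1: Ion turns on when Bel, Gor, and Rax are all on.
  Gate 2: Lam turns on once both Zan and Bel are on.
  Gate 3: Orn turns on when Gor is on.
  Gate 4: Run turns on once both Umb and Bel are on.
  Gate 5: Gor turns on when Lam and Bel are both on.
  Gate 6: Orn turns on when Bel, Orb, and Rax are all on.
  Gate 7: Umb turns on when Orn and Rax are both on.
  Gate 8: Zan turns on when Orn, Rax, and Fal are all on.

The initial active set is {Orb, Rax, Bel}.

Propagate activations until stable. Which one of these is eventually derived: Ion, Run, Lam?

Bel, Orb, and Rax are on, so Orn turns on (Gate 6).
Orn and Rax are on, so Umb turns on (Gate 7).
Umb and Bel are on, so Run turns on (Gate 4).
Ion would need Bel, Gor, and Rax (Gate 1), but Gor never turns on. Lam would need Zan and Bel (Gate 2), but Zan never turns on.

Run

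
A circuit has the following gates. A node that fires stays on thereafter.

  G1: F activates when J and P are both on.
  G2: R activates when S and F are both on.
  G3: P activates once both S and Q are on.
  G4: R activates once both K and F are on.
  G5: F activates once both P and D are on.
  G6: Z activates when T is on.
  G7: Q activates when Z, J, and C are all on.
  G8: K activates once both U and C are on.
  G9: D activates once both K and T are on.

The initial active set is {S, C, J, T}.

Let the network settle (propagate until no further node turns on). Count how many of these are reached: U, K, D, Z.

T is on, so Z activates (G6).
No rule produces U, and it is not given.
K would need U and C (G8), but U never turns on.
D would need K and T (G9), but K never turns on.
Z: reached.
Reached: Z — 1 of the 4.

1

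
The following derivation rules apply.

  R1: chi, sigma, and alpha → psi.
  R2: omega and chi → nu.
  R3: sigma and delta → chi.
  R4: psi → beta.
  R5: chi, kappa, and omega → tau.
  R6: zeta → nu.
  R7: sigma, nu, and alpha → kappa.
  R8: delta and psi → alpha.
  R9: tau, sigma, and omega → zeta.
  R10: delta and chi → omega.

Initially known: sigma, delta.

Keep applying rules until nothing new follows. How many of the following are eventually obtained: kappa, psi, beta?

kappa would need sigma, nu, and alpha (R7), but alpha is never established.
psi would need chi, sigma, and alpha (R1), but alpha is never established.
beta would need psi (R4), but psi is never established.
None of the 3 are reached.

0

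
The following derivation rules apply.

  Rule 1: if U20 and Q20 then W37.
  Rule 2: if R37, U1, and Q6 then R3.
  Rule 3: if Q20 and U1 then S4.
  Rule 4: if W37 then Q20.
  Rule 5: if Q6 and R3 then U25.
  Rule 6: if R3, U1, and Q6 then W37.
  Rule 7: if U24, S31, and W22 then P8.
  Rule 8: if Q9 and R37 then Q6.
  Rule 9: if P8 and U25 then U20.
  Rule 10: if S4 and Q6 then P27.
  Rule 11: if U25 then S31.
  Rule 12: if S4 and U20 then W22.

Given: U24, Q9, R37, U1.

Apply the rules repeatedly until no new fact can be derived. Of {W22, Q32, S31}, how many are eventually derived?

From Q9 and R37, Rule 8 gives Q6.
R37, U1, and Q6 hold, so R3 follows (Rule 2).
From Q6 and R3, Rule 5 gives U25.
U25 holds, so S31 follows (Rule 11).
W22 would need S4 and U20 (Rule 12), but U20 is never established.
No rule produces Q32, and it is not given.
S31: reached.
Reached: S31 — 1 of the 3.

1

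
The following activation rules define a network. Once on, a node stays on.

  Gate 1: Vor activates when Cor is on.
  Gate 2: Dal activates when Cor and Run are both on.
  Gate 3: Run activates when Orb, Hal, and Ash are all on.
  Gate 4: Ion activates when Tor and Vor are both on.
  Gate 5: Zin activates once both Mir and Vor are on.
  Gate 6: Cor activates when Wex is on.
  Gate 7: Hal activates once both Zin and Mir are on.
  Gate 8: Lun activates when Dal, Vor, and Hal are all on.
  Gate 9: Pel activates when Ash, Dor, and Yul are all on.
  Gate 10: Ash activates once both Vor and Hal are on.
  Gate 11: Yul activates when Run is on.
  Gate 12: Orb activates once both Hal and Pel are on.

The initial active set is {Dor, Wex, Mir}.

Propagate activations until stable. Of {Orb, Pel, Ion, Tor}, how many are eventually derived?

Orb would need Hal and Pel (Gate 12), but Pel never turns on.
Pel would need Ash, Dor, and Yul (Gate 9), but Yul never turns on.
Ion would need Tor and Vor (Gate 4), but Tor never turns on.
No rule produces Tor, and it is not given.
None of the 4 are reached.

0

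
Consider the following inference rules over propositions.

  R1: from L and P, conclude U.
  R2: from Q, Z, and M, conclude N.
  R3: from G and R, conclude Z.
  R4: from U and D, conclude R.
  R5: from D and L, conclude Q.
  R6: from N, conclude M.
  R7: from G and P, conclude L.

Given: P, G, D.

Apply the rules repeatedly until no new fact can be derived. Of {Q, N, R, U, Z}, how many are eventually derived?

4

G and P hold, so L follows (R7).
From D and L, R5 gives Q.
From L and P, R1 gives U.
U and D hold, so R follows (R4).
From G and R, R3 gives Z.
Q: reached.
N would need Q, Z, and M (R2), but M is never established.
R: reached.
U: reached.
Z: reached.
Reached: Q, R, U, and Z — 4 of the 5.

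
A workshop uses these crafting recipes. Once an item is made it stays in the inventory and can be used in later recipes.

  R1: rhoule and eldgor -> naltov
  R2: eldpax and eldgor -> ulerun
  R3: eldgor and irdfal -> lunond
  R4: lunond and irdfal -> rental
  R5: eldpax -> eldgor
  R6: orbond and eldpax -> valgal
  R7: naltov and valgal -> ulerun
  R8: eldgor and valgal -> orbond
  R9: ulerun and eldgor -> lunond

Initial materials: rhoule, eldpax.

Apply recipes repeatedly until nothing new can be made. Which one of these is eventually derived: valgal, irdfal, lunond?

lunond

Using R5, eldpax makes eldgor.
eldpax and eldgor -> ulerun (R2).
Using R9, ulerun and eldgor make lunond.
No rule produces irdfal, and it is not given. valgal would need orbond and eldpax (R6), but orbond is never obtained.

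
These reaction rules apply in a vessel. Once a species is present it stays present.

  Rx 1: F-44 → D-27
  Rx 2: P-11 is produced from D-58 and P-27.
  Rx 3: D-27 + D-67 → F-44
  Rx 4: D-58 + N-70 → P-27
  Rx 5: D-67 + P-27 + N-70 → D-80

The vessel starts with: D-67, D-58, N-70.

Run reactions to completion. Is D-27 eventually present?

No

D-27 would need F-44 (Rx 1), but F-44 never forms.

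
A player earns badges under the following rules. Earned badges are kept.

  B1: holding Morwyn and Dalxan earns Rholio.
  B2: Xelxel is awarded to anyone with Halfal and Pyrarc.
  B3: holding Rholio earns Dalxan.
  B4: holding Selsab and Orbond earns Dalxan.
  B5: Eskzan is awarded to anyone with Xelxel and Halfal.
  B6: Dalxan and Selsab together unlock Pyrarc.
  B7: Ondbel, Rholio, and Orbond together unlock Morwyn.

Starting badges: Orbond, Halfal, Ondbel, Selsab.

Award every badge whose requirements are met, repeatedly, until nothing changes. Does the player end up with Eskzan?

With Selsab and Orbond, Dalxan is earned (B4).
With Dalxan and Selsab, Pyrarc is earned (B6).
With Halfal and Pyrarc, Xelxel is earned (B2).
With Xelxel and Halfal, Eskzan is earned (B5).

Yes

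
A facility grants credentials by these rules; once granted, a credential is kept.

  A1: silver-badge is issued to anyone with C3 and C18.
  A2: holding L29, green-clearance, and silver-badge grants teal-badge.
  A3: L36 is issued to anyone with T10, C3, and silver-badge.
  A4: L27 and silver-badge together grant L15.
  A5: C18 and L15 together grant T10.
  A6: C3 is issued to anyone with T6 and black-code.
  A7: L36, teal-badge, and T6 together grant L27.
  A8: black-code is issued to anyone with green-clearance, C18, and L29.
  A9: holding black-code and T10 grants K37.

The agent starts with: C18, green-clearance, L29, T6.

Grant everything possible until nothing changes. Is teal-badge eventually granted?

Yes

Holding green-clearance, C18, and L29 grants black-code (A8).
Holding T6 and black-code grants C3 (A6).
Holding C3 and C18 grants silver-badge (A1).
Holding L29, green-clearance, and silver-badge grants teal-badge (A2).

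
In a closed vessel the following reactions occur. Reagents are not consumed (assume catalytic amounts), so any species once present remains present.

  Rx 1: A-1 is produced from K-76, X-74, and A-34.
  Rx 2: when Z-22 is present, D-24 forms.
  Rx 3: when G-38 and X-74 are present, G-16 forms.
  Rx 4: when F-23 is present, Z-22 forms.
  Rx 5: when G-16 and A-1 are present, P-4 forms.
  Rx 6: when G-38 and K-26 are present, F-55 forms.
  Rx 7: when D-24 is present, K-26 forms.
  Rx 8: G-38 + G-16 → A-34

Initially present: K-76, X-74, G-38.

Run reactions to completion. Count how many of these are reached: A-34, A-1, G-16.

3

G-38 and X-74 present → G-16 forms (Rx 3).
G-38 and G-16 present → A-34 forms (Rx 8).
K-76, X-74, and A-34 present → A-1 forms (Rx 1).
A-34: reached.
A-1: reached.
G-16: reached.
All 3 are reached.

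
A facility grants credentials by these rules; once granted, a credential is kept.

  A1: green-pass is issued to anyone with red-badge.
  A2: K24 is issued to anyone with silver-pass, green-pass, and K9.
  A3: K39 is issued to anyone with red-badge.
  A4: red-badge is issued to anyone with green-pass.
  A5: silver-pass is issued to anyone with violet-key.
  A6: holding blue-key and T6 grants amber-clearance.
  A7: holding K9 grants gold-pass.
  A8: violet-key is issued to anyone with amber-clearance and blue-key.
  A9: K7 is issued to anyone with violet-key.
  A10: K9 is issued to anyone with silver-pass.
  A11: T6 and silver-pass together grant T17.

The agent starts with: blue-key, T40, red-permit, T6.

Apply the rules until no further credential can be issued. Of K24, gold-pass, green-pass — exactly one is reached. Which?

gold-pass

Holding blue-key and T6 grants amber-clearance (A6).
Holding amber-clearance and blue-key grants violet-key (A8).
Holding violet-key grants silver-pass (A5).
Holding silver-pass grants K9 (A10).
Holding K9 grants gold-pass (A7).
K24 would need silver-pass, green-pass, and K9 (A2), but green-pass is never granted. green-pass would need red-badge (A1), but red-badge is never granted.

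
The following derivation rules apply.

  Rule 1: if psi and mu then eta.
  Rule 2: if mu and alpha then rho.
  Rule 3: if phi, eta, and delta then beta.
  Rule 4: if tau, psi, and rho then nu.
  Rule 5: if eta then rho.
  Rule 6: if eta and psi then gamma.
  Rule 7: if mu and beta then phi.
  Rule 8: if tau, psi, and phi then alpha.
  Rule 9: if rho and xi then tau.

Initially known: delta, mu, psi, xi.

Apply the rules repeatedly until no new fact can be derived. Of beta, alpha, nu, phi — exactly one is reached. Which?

From psi and mu, Rule 1 gives eta.
From eta, Rule 5 gives rho.
rho and xi hold, so tau follows (Rule 9).
tau, psi, and rho hold, so nu follows (Rule 4).
phi would need mu and beta (Rule 7), but beta is never established. alpha would need tau, psi, and phi (Rule 8), but phi is never established. beta would need phi, eta, and delta (Rule 3), but phi is never established.

nu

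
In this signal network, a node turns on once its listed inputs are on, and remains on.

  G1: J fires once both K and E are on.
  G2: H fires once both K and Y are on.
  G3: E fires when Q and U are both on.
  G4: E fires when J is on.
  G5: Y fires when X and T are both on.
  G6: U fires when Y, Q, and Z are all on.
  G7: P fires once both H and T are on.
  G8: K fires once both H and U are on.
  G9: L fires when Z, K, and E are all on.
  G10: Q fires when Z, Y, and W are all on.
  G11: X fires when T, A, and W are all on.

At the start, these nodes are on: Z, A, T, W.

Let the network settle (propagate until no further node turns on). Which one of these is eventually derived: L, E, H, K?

E

T, A, and W are on, so X fires (G11).
X and T are on, so Y fires (G5).
Z, Y, and W are on, so Q fires (G10).
G6: Y, Q, and Z on → U on.
G3: Q and U on → E on.
K would need H and U (G8), but H never turns on. H would need K and Y (G2), but K never turns on. L would need Z, K, and E (G9), but K never turns on.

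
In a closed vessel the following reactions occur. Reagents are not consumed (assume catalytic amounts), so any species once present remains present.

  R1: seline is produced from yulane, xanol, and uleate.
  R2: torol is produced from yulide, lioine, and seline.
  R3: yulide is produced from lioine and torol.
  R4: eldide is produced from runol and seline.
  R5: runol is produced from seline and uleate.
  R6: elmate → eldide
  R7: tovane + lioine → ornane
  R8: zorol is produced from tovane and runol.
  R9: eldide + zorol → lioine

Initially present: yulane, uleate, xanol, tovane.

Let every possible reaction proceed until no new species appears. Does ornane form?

yulane, xanol, and uleate present → seline forms (R1).
seline and uleate present → runol forms (R5).
tovane and runol present → zorol forms (R8).
runol and seline present → eldide forms (R4).
eldide and zorol present → lioine forms (R9).
tovane and lioine present → ornane forms (R7).

Yes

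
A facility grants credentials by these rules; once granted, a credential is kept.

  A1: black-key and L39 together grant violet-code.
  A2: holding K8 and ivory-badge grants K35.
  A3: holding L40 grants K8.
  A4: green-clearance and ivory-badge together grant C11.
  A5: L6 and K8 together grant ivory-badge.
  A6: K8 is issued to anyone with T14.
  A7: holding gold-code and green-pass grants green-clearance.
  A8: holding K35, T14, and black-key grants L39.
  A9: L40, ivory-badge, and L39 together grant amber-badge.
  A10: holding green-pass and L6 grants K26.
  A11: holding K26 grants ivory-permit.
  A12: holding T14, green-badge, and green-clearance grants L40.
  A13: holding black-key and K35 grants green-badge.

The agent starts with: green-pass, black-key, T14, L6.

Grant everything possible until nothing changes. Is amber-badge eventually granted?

No

amber-badge would need L40, ivory-badge, and L39 (A9), but L40 is never granted.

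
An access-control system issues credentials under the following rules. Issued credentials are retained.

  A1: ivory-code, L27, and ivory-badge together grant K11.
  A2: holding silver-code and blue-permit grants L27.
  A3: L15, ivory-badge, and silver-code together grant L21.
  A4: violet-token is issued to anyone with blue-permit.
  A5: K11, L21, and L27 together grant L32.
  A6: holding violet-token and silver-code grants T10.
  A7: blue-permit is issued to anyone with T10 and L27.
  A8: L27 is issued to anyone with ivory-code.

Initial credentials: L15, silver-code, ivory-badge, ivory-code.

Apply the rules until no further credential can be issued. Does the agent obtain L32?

Holding L15, ivory-badge, and silver-code grants L21 (A3).
Holding ivory-code grants L27 (A8).
Holding ivory-code, L27, and ivory-badge grants K11 (A1).
Holding K11, L21, and L27 grants L32 (A5).

Yes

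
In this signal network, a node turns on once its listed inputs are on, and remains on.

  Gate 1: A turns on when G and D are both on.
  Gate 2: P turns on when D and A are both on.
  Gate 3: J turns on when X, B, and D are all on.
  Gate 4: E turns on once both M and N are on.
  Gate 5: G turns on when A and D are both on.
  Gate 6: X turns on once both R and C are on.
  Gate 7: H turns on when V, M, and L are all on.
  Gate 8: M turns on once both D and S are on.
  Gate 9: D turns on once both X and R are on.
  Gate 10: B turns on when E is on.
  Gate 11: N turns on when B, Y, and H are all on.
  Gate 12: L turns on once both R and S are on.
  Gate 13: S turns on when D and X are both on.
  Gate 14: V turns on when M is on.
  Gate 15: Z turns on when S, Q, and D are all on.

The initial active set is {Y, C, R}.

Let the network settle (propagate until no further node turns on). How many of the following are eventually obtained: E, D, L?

2

R and C are on, so X turns on (Gate 6).
X and R are on, so D turns on (Gate 9).
D and X are on, so S turns on (Gate 13).
Gate 12: R and S on → L on.
E would need M and N (Gate 4), but N never turns on.
D: reached.
L: reached.
Reached: D and L — 2 of the 3.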